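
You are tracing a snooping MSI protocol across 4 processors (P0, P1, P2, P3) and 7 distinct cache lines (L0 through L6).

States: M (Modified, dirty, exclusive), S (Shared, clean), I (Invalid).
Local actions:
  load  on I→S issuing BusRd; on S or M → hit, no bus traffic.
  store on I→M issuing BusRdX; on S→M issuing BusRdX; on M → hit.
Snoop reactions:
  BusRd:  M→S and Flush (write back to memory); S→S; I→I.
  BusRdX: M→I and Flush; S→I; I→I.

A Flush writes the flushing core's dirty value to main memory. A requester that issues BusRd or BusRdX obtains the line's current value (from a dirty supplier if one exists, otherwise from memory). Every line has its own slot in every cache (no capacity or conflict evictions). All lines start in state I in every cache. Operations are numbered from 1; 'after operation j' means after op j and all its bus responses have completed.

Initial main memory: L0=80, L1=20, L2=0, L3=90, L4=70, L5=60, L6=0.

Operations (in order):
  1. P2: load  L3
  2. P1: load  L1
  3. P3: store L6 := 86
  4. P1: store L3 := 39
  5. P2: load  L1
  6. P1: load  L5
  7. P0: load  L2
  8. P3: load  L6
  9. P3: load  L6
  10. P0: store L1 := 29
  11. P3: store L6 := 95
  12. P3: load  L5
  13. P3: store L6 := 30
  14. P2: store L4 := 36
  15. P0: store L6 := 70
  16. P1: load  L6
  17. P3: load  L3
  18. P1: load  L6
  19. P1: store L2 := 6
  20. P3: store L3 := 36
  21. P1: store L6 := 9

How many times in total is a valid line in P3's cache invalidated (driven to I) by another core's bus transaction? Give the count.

invalidations = 1

[1] P2: load  L3 | P0:I, P1:I, P2:S(90), P3:I | bus: BusRd
[2] P1: load  L1 | P0:I, P1:S(20), P2:I, P3:I | bus: BusRd
[3] P3: store L6 := 86 | P0:I, P1:I, P2:I, P3:M(86) | bus: BusRdX
[4] P1: store L3 := 39 | P0:I, P1:M(39), P2:I, P3:I | bus: BusRdX
[5] P2: load  L1 | P0:I, P1:S(20), P2:S(20), P3:I | bus: BusRd
[6] P1: load  L5 | P0:I, P1:S(60), P2:I, P3:I | bus: BusRd
[7] P0: load  L2 | P0:S(0), P1:I, P2:I, P3:I | bus: BusRd
[8] P3: load  L6 | P0:I, P1:I, P2:I, P3:M(86) | bus: none
[9] P3: load  L6 | P0:I, P1:I, P2:I, P3:M(86) | bus: none
[10] P0: store L1 := 29 | P0:M(29), P1:I, P2:I, P3:I | bus: BusRdX
[11] P3: store L6 := 95 | P0:I, P1:I, P2:I, P3:M(95) | bus: none
[12] P3: load  L5 | P0:I, P1:S(60), P2:I, P3:S(60) | bus: BusRd
[13] P3: store L6 := 30 | P0:I, P1:I, P2:I, P3:M(30) | bus: none
[14] P2: store L4 := 36 | P0:I, P1:I, P2:M(36), P3:I | bus: BusRdX
[15] P0: store L6 := 70 | P0:M(70), P1:I, P2:I, P3:I | bus: BusRdX,Flush
[16] P1: load  L6 | P0:S(70), P1:S(70), P2:I, P3:I | bus: BusRd,Flush
[17] P3: load  L3 | P0:I, P1:S(39), P2:I, P3:S(39) | bus: BusRd,Flush
[18] P1: load  L6 | P0:S(70), P1:S(70), P2:I, P3:I | bus: none
[19] P1: store L2 := 6 | P0:I, P1:M(6), P2:I, P3:I | bus: BusRdX
[20] P3: store L3 := 36 | P0:I, P1:I, P2:I, P3:M(36) | bus: BusRdX
[21] P1: store L6 := 9 | P0:I, P1:M(9), P2:I, P3:I | bus: BusRdX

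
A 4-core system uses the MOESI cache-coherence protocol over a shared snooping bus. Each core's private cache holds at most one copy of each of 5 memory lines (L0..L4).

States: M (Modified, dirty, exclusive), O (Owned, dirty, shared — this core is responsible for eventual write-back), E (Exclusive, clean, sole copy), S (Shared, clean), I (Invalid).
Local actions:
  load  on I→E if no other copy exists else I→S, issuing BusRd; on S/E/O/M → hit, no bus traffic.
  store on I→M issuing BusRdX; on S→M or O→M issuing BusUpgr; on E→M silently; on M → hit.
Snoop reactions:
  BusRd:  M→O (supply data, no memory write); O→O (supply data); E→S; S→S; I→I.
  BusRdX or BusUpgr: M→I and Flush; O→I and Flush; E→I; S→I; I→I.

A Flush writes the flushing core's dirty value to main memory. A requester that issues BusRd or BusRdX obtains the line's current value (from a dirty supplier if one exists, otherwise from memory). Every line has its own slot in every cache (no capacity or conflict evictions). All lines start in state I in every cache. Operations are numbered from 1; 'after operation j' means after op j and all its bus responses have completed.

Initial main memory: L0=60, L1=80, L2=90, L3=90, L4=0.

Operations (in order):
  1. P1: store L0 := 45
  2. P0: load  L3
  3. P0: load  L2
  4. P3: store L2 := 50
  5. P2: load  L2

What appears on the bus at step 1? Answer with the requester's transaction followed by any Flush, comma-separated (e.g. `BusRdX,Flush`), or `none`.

bus = BusRdX

step 1: P1: store L0 := 45  ⟶  IMII  (L0)  txn=BusRdX  M[L0]=60
step 2: P0: load  L3  ⟶  EIII  (L3)  txn=BusRd  M[L3]=90
step 3: P0: load  L2  ⟶  EIII  (L2)  txn=BusRd  M[L2]=90
step 4: P3: store L2 := 50  ⟶  IIIM  (L2)  txn=BusRdX  M[L2]=90
step 5: P2: load  L2  ⟶  IISO  (L2)  txn=BusRd  M[L2]=90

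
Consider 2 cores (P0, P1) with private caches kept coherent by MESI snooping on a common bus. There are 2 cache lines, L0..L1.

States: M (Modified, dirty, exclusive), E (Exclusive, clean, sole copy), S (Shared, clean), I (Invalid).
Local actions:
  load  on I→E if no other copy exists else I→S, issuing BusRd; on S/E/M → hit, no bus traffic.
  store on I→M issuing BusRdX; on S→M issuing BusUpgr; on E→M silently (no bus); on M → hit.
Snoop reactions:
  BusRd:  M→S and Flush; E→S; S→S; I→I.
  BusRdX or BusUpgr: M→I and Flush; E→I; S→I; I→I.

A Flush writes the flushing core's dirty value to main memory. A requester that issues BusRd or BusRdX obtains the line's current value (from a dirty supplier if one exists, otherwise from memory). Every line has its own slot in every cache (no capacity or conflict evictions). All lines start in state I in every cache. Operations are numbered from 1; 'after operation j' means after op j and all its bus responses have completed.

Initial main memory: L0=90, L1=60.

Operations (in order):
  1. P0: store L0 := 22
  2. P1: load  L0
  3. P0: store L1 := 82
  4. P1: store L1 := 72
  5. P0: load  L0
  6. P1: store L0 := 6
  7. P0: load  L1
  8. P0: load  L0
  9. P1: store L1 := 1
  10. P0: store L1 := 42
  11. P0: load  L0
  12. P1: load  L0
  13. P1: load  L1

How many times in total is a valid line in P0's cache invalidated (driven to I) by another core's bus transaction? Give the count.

invalidations = 3

step 1: P0: store L0 := 22  ⟶  MI  (L0)  txn=BusRdX  M[L0]=90
step 2: P1: load  L0  ⟶  SS  (L0)  txn=BusRd+Flush  M[L0]=22
step 3: P0: store L1 := 82  ⟶  MI  (L1)  txn=BusRdX  M[L1]=60
step 4: P1: store L1 := 72  ⟶  IM  (L1)  txn=BusRdX+Flush  M[L1]=82
step 5: P0: load  L0  ⟶  SS  (L0)  txn=∅  M[L0]=22
step 6: P1: store L0 := 6  ⟶  IM  (L0)  txn=BusUpgr  M[L0]=22
step 7: P0: load  L1  ⟶  SS  (L1)  txn=BusRd+Flush  M[L1]=72
step 8: P0: load  L0  ⟶  SS  (L0)  txn=BusRd+Flush  M[L0]=6
step 9: P1: store L1 := 1  ⟶  IM  (L1)  txn=BusUpgr  M[L1]=72
step 10: P0: store L1 := 42  ⟶  MI  (L1)  txn=BusRdX+Flush  M[L1]=1
step 11: P0: load  L0  ⟶  SS  (L0)  txn=∅  M[L0]=6
step 12: P1: load  L0  ⟶  SS  (L0)  txn=∅  M[L0]=6
step 13: P1: load  L1  ⟶  SS  (L1)  txn=BusRd+Flush  M[L1]=42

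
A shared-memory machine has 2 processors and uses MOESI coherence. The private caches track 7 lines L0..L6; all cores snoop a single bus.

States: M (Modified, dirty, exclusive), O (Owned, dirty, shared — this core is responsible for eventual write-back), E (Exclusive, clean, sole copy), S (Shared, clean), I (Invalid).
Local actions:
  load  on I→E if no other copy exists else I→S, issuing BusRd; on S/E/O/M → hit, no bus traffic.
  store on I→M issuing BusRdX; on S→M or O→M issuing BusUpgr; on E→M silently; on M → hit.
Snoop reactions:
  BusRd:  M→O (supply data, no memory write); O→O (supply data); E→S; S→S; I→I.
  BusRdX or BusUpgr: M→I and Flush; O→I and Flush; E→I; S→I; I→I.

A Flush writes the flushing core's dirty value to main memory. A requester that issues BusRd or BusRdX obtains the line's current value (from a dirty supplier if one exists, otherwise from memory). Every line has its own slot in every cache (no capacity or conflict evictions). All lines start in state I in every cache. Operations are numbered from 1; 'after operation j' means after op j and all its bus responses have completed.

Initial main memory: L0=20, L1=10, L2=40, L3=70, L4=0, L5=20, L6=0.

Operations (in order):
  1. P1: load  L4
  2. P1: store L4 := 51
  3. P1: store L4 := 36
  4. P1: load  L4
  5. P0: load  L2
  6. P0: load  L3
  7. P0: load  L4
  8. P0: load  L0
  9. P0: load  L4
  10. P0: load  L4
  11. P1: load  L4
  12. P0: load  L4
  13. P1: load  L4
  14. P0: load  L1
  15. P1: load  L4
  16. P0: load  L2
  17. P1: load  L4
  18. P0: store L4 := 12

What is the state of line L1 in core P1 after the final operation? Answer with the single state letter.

1. P1: load  L4  bus=[BusRd]  L4: P0=I P1=E  mem[L4]=0
2. P1: store L4 := 51  bus=[-]  L4: P0=I P1=M  mem[L4]=0
3. P1: store L4 := 36  bus=[-]  L4: P0=I P1=M  mem[L4]=0
4. P1: load  L4  bus=[-]  L4: P0=I P1=M  mem[L4]=0
5. P0: load  L2  bus=[BusRd]  L2: P0=E P1=I  mem[L2]=40
6. P0: load  L3  bus=[BusRd]  L3: P0=E P1=I  mem[L3]=70
7. P0: load  L4  bus=[BusRd]  L4: P0=S P1=O  mem[L4]=0
8. P0: load  L0  bus=[BusRd]  L0: P0=E P1=I  mem[L0]=20
9. P0: load  L4  bus=[-]  L4: P0=S P1=O  mem[L4]=0
10. P0: load  L4  bus=[-]  L4: P0=S P1=O  mem[L4]=0
11. P1: load  L4  bus=[-]  L4: P0=S P1=O  mem[L4]=0
12. P0: load  L4  bus=[-]  L4: P0=S P1=O  mem[L4]=0
13. P1: load  L4  bus=[-]  L4: P0=S P1=O  mem[L4]=0
14. P0: load  L1  bus=[BusRd]  L1: P0=E P1=I  mem[L1]=10
15. P1: load  L4  bus=[-]  L4: P0=S P1=O  mem[L4]=0
16. P0: load  L2  bus=[-]  L2: P0=E P1=I  mem[L2]=40
17. P1: load  L4  bus=[-]  L4: P0=S P1=O  mem[L4]=0
18. P0: store L4 := 12  bus=[BusUpgr,Flush]  L4: P0=M P1=I  mem[L4]=36

state = I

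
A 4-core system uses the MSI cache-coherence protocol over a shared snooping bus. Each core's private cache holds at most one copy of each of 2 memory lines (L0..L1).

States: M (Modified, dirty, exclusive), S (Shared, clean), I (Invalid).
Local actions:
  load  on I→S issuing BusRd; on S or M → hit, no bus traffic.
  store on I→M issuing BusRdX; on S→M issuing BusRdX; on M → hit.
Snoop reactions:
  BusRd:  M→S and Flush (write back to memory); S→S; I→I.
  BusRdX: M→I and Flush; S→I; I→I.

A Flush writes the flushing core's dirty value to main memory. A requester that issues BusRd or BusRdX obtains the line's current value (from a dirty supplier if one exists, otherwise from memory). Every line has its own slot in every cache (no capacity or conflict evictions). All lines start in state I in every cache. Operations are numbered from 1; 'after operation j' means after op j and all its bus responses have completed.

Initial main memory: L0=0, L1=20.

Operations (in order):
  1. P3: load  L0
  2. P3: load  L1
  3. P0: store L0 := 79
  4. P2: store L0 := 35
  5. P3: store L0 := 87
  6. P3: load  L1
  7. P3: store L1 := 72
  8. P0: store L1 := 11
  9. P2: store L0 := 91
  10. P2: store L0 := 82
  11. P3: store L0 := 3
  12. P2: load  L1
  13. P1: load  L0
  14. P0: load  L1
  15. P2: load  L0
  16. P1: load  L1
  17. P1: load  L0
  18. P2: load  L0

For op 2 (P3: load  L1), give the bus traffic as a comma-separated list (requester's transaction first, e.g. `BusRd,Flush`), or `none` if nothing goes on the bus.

bus = BusRd

[1] P3: load  L0 | P0:I, P1:I, P2:I, P3:S(0) | bus: BusRd
[2] P3: load  L1 | P0:I, P1:I, P2:I, P3:S(20) | bus: BusRd
[3] P0: store L0 := 79 | P0:M(79), P1:I, P2:I, P3:I | bus: BusRdX
[4] P2: store L0 := 35 | P0:I, P1:I, P2:M(35), P3:I | bus: BusRdX,Flush
[5] P3: store L0 := 87 | P0:I, P1:I, P2:I, P3:M(87) | bus: BusRdX,Flush
[6] P3: load  L1 | P0:I, P1:I, P2:I, P3:S(20) | bus: none
[7] P3: store L1 := 72 | P0:I, P1:I, P2:I, P3:M(72) | bus: BusRdX
[8] P0: store L1 := 11 | P0:M(11), P1:I, P2:I, P3:I | bus: BusRdX,Flush
[9] P2: store L0 := 91 | P0:I, P1:I, P2:M(91), P3:I | bus: BusRdX,Flush
[10] P2: store L0 := 82 | P0:I, P1:I, P2:M(82), P3:I | bus: none
[11] P3: store L0 := 3 | P0:I, P1:I, P2:I, P3:M(3) | bus: BusRdX,Flush
[12] P2: load  L1 | P0:S(11), P1:I, P2:S(11), P3:I | bus: BusRd,Flush
[13] P1: load  L0 | P0:I, P1:S(3), P2:I, P3:S(3) | bus: BusRd,Flush
[14] P0: load  L1 | P0:S(11), P1:I, P2:S(11), P3:I | bus: none
[15] P2: load  L0 | P0:I, P1:S(3), P2:S(3), P3:S(3) | bus: BusRd
[16] P1: load  L1 | P0:S(11), P1:S(11), P2:S(11), P3:I | bus: BusRd
[17] P1: load  L0 | P0:I, P1:S(3), P2:S(3), P3:S(3) | bus: none
[18] P2: load  L0 | P0:I, P1:S(3), P2:S(3), P3:S(3) | bus: none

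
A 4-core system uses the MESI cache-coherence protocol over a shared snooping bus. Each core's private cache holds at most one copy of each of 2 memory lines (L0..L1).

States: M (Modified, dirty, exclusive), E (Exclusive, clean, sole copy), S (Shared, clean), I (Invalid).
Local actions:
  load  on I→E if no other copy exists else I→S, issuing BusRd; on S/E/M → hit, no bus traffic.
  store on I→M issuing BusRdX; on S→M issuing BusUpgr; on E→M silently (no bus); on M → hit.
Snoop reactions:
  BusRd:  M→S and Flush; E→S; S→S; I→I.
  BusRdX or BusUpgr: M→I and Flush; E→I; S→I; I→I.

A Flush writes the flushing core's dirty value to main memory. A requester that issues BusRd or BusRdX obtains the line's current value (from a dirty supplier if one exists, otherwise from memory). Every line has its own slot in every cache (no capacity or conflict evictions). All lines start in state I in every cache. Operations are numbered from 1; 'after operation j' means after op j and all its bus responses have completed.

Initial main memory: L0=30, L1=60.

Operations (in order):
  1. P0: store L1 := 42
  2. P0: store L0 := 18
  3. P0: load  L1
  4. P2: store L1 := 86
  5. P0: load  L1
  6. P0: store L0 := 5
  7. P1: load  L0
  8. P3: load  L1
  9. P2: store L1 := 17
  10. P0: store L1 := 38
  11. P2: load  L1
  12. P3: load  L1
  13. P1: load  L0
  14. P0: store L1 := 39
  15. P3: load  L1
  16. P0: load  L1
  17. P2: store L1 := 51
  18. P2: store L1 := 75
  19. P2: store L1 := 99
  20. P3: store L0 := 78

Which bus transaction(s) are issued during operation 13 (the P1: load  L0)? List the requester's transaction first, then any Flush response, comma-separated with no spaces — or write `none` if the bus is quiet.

  op1 P0: store L1 := 42 → M/I/I/I on L1; bus BusRdX; mem=60
  op2 P0: store L0 := 18 → M/I/I/I on L0; bus BusRdX; mem=30
  op3 P0: load  L1 → M/I/I/I on L1; bus (none); mem=60
  op4 P2: store L1 := 86 → I/I/M/I on L1; bus BusRdX Flush; mem=42
  op5 P0: load  L1 → S/I/S/I on L1; bus BusRd Flush; mem=86
  op6 P0: store L0 := 5 → M/I/I/I on L0; bus (none); mem=30
  op7 P1: load  L0 → S/S/I/I on L0; bus BusRd Flush; mem=5
  op8 P3: load  L1 → S/I/S/S on L1; bus BusRd; mem=86
  op9 P2: store L1 := 17 → I/I/M/I on L1; bus BusUpgr; mem=86
  op10 P0: store L1 := 38 → M/I/I/I on L1; bus BusRdX Flush; mem=17
  op11 P2: load  L1 → S/I/S/I on L1; bus BusRd Flush; mem=38
  op12 P3: load  L1 → S/I/S/S on L1; bus BusRd; mem=38
  op13 P1: load  L0 → S/S/I/I on L0; bus (none); mem=5
  op14 P0: store L1 := 39 → M/I/I/I on L1; bus BusUpgr; mem=38
  op15 P3: load  L1 → S/I/I/S on L1; bus BusRd Flush; mem=39
  op16 P0: load  L1 → S/I/I/S on L1; bus (none); mem=39
  op17 P2: store L1 := 51 → I/I/M/I on L1; bus BusRdX; mem=39
  op18 P2: store L1 := 75 → I/I/M/I on L1; bus (none); mem=39
  op19 P2: store L1 := 99 → I/I/M/I on L1; bus (none); mem=39
  op20 P3: store L0 := 78 → I/I/I/M on L0; bus BusRdX; mem=5

bus = none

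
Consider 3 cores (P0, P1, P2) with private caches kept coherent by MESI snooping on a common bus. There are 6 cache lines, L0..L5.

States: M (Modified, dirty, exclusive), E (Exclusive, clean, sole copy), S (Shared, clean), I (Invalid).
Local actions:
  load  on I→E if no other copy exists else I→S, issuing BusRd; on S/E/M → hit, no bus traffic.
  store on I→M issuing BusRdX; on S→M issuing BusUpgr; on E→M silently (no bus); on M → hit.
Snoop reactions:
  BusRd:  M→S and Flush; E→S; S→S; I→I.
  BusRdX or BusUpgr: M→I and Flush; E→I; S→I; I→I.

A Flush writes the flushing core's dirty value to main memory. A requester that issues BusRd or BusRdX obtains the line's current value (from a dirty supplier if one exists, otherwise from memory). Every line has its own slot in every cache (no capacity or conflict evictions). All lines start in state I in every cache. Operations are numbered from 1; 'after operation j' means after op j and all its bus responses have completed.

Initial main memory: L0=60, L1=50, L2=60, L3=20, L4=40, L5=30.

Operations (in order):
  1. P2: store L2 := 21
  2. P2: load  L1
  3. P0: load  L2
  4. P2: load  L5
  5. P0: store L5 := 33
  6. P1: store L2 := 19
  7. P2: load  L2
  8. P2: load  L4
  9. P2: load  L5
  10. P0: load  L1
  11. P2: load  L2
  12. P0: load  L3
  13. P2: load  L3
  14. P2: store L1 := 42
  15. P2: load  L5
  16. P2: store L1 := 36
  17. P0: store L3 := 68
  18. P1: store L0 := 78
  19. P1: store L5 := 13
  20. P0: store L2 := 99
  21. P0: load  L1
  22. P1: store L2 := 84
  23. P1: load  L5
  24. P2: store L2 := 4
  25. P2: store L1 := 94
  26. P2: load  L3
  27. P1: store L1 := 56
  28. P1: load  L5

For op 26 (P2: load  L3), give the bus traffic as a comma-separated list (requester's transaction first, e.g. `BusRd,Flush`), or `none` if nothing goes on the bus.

step 1: P2: store L2 := 21  ⟶  IIM  (L2)  txn=BusRdX  M[L2]=60
step 2: P2: load  L1  ⟶  IIE  (L1)  txn=BusRd  M[L1]=50
step 3: P0: load  L2  ⟶  SIS  (L2)  txn=BusRd+Flush  M[L2]=21
step 4: P2: load  L5  ⟶  IIE  (L5)  txn=BusRd  M[L5]=30
step 5: P0: store L5 := 33  ⟶  MII  (L5)  txn=BusRdX  M[L5]=30
step 6: P1: store L2 := 19  ⟶  IMI  (L2)  txn=BusRdX  M[L2]=21
step 7: P2: load  L2  ⟶  ISS  (L2)  txn=BusRd+Flush  M[L2]=19
step 8: P2: load  L4  ⟶  IIE  (L4)  txn=BusRd  M[L4]=40
step 9: P2: load  L5  ⟶  SIS  (L5)  txn=BusRd+Flush  M[L5]=33
step 10: P0: load  L1  ⟶  SIS  (L1)  txn=BusRd  M[L1]=50
step 11: P2: load  L2  ⟶  ISS  (L2)  txn=∅  M[L2]=19
step 12: P0: load  L3  ⟶  EII  (L3)  txn=BusRd  M[L3]=20
step 13: P2: load  L3  ⟶  SIS  (L3)  txn=BusRd  M[L3]=20
step 14: P2: store L1 := 42  ⟶  IIM  (L1)  txn=BusUpgr  M[L1]=50
step 15: P2: load  L5  ⟶  SIS  (L5)  txn=∅  M[L5]=33
step 16: P2: store L1 := 36  ⟶  IIM  (L1)  txn=∅  M[L1]=50
step 17: P0: store L3 := 68  ⟶  MII  (L3)  txn=BusUpgr  M[L3]=20
step 18: P1: store L0 := 78  ⟶  IMI  (L0)  txn=BusRdX  M[L0]=60
step 19: P1: store L5 := 13  ⟶  IMI  (L5)  txn=BusRdX  M[L5]=33
step 20: P0: store L2 := 99  ⟶  MII  (L2)  txn=BusRdX  M[L2]=19
step 21: P0: load  L1  ⟶  SIS  (L1)  txn=BusRd+Flush  M[L1]=36
step 22: P1: store L2 := 84  ⟶  IMI  (L2)  txn=BusRdX+Flush  M[L2]=99
step 23: P1: load  L5  ⟶  IMI  (L5)  txn=∅  M[L5]=33
step 24: P2: store L2 := 4  ⟶  IIM  (L2)  txn=BusRdX+Flush  M[L2]=84
step 25: P2: store L1 := 94  ⟶  IIM  (L1)  txn=BusUpgr  M[L1]=36
step 26: P2: load  L3  ⟶  SIS  (L3)  txn=BusRd+Flush  M[L3]=68
step 27: P1: store L1 := 56  ⟶  IMI  (L1)  txn=BusRdX+Flush  M[L1]=94
step 28: P1: load  L5  ⟶  IMI  (L5)  txn=∅  M[L5]=33

bus = BusRd,Flush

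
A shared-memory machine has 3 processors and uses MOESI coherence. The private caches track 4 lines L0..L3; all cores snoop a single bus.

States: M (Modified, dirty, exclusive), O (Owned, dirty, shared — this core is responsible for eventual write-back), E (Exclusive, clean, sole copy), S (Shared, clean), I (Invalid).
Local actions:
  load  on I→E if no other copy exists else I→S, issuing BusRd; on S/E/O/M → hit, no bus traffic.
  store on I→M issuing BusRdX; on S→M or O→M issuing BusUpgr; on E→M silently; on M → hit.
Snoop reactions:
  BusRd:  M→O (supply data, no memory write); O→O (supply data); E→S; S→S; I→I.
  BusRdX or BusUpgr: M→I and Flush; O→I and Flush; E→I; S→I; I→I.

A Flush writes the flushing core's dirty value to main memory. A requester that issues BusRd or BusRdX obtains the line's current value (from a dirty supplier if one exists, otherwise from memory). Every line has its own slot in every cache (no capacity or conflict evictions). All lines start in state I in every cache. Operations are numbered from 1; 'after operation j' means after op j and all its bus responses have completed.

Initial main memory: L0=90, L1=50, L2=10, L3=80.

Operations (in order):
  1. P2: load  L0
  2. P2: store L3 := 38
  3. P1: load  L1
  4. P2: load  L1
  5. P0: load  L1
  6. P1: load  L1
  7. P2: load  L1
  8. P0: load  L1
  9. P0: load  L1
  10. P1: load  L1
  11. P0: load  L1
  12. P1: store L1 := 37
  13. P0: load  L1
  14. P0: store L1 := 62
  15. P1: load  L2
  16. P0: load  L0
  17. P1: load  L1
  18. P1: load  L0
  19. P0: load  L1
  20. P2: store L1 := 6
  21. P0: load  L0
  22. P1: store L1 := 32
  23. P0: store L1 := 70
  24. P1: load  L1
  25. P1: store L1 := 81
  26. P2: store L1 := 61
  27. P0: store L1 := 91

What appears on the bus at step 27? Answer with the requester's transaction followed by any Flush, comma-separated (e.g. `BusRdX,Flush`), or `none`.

  op1 P2: load  L0 → I/I/E on L0; bus BusRd; mem=90
  op2 P2: store L3 := 38 → I/I/M on L3; bus BusRdX; mem=80
  op3 P1: load  L1 → I/E/I on L1; bus BusRd; mem=50
  op4 P2: load  L1 → I/S/S on L1; bus BusRd; mem=50
  op5 P0: load  L1 → S/S/S on L1; bus BusRd; mem=50
  op6 P1: load  L1 → S/S/S on L1; bus (none); mem=50
  op7 P2: load  L1 → S/S/S on L1; bus (none); mem=50
  op8 P0: load  L1 → S/S/S on L1; bus (none); mem=50
  op9 P0: load  L1 → S/S/S on L1; bus (none); mem=50
  op10 P1: load  L1 → S/S/S on L1; bus (none); mem=50
  op11 P0: load  L1 → S/S/S on L1; bus (none); mem=50
  op12 P1: store L1 := 37 → I/M/I on L1; bus BusUpgr; mem=50
  op13 P0: load  L1 → S/O/I on L1; bus BusRd; mem=50
  op14 P0: store L1 := 62 → M/I/I on L1; bus BusUpgr Flush; mem=37
  op15 P1: load  L2 → I/E/I on L2; bus BusRd; mem=10
  op16 P0: load  L0 → S/I/S on L0; bus BusRd; mem=90
  op17 P1: load  L1 → O/S/I on L1; bus BusRd; mem=37
  op18 P1: load  L0 → S/S/S on L0; bus BusRd; mem=90
  op19 P0: load  L1 → O/S/I on L1; bus (none); mem=37
  op20 P2: store L1 := 6 → I/I/M on L1; bus BusRdX Flush; mem=62
  op21 P0: load  L0 → S/S/S on L0; bus (none); mem=90
  op22 P1: store L1 := 32 → I/M/I on L1; bus BusRdX Flush; mem=6
  op23 P0: store L1 := 70 → M/I/I on L1; bus BusRdX Flush; mem=32
  op24 P1: load  L1 → O/S/I on L1; bus BusRd; mem=32
  op25 P1: store L1 := 81 → I/M/I on L1; bus BusUpgr Flush; mem=70
  op26 P2: store L1 := 61 → I/I/M on L1; bus BusRdX Flush; mem=81
  op27 P0: store L1 := 91 → M/I/I on L1; bus BusRdX Flush; mem=61

bus = BusRdX,Flush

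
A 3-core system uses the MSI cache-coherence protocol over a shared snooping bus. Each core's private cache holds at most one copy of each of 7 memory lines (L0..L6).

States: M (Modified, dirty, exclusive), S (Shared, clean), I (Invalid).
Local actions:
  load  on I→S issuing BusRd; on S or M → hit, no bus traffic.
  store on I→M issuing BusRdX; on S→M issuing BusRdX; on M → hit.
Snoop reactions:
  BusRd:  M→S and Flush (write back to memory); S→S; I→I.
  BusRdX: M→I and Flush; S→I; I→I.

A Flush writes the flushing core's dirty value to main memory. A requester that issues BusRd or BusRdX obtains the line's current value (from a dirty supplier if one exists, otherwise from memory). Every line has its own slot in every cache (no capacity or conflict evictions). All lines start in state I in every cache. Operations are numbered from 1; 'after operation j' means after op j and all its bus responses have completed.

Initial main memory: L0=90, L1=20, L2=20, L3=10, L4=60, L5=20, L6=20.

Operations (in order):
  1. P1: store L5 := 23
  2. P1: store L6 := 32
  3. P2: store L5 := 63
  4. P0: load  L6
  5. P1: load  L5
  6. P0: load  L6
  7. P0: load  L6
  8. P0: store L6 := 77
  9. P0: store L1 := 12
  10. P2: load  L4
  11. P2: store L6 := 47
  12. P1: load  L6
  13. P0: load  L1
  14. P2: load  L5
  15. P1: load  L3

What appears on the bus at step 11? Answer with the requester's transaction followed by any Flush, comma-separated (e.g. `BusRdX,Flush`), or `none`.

1. P1: store L5 := 23  bus=[BusRdX]  L5: P0=I P1=M P2=I  mem[L5]=20
2. P1: store L6 := 32  bus=[BusRdX]  L6: P0=I P1=M P2=I  mem[L6]=20
3. P2: store L5 := 63  bus=[BusRdX,Flush]  L5: P0=I P1=I P2=M  mem[L5]=23
4. P0: load  L6  bus=[BusRd,Flush]  L6: P0=S P1=S P2=I  mem[L6]=32
5. P1: load  L5  bus=[BusRd,Flush]  L5: P0=I P1=S P2=S  mem[L5]=63
6. P0: load  L6  bus=[-]  L6: P0=S P1=S P2=I  mem[L6]=32
7. P0: load  L6  bus=[-]  L6: P0=S P1=S P2=I  mem[L6]=32
8. P0: store L6 := 77  bus=[BusRdX]  L6: P0=M P1=I P2=I  mem[L6]=32
9. P0: store L1 := 12  bus=[BusRdX]  L1: P0=M P1=I P2=I  mem[L1]=20
10. P2: load  L4  bus=[BusRd]  L4: P0=I P1=I P2=S  mem[L4]=60
11. P2: store L6 := 47  bus=[BusRdX,Flush]  L6: P0=I P1=I P2=M  mem[L6]=77
12. P1: load  L6  bus=[BusRd,Flush]  L6: P0=I P1=S P2=S  mem[L6]=47
13. P0: load  L1  bus=[-]  L1: P0=M P1=I P2=I  mem[L1]=20
14. P2: load  L5  bus=[-]  L5: P0=I P1=S P2=S  mem[L5]=63
15. P1: load  L3  bus=[BusRd]  L3: P0=I P1=S P2=I  mem[L3]=10

bus = BusRdX,Flush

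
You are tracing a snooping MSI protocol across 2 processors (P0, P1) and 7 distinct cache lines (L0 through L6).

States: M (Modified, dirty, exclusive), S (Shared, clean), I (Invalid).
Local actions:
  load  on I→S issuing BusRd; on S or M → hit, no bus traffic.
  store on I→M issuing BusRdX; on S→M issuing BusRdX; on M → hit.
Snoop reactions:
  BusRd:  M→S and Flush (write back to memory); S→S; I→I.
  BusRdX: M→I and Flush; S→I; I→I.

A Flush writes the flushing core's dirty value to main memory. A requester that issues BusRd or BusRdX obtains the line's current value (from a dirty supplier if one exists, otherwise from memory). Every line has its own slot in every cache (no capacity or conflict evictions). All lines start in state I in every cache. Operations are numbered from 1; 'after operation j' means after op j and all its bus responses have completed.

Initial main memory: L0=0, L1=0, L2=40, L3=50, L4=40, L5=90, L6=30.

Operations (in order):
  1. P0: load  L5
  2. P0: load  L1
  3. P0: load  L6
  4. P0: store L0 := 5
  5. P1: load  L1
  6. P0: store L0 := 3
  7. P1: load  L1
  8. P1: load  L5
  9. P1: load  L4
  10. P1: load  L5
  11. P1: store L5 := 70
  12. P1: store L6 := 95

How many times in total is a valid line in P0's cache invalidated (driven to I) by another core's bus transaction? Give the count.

invalidations = 2

[1] P0: load  L5 | P0:S(90), P1:I | bus: BusRd
[2] P0: load  L1 | P0:S(0), P1:I | bus: BusRd
[3] P0: load  L6 | P0:S(30), P1:I | bus: BusRd
[4] P0: store L0 := 5 | P0:M(5), P1:I | bus: BusRdX
[5] P1: load  L1 | P0:S(0), P1:S(0) | bus: BusRd
[6] P0: store L0 := 3 | P0:M(3), P1:I | bus: none
[7] P1: load  L1 | P0:S(0), P1:S(0) | bus: none
[8] P1: load  L5 | P0:S(90), P1:S(90) | bus: BusRd
[9] P1: load  L4 | P0:I, P1:S(40) | bus: BusRd
[10] P1: load  L5 | P0:S(90), P1:S(90) | bus: none
[11] P1: store L5 := 70 | P0:I, P1:M(70) | bus: BusRdX
[12] P1: store L6 := 95 | P0:I, P1:M(95) | bus: BusRdX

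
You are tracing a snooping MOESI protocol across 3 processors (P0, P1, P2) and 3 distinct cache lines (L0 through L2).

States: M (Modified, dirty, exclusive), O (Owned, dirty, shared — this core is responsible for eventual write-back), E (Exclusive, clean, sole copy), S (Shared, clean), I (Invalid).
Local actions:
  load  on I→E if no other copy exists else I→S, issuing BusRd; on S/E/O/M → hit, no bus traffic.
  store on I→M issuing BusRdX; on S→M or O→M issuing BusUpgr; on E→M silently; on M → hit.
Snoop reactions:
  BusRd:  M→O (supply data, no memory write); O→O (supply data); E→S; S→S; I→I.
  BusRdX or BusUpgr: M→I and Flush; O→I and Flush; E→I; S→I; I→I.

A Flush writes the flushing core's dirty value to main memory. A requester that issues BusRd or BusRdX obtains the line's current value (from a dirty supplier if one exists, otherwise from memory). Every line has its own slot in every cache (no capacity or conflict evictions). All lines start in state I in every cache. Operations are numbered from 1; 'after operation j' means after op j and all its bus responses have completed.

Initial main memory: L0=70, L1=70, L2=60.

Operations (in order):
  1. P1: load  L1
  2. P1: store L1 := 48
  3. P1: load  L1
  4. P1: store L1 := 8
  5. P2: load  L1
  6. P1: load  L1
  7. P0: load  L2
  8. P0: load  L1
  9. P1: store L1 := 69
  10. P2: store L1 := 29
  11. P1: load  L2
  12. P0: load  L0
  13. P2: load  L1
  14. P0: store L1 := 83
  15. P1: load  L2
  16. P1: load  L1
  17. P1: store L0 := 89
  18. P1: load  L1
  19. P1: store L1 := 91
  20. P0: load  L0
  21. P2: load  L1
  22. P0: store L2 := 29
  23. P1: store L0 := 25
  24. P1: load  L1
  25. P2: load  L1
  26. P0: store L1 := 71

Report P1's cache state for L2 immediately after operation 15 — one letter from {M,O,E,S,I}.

[1] P1: load  L1 | P0:I, P1:E(70), P2:I | bus: BusRd
[2] P1: store L1 := 48 | P0:I, P1:M(48), P2:I | bus: none
[3] P1: load  L1 | P0:I, P1:M(48), P2:I | bus: none
[4] P1: store L1 := 8 | P0:I, P1:M(8), P2:I | bus: none
[5] P2: load  L1 | P0:I, P1:O(8), P2:S(8) | bus: BusRd
[6] P1: load  L1 | P0:I, P1:O(8), P2:S(8) | bus: none
[7] P0: load  L2 | P0:E(60), P1:I, P2:I | bus: BusRd
[8] P0: load  L1 | P0:S(8), P1:O(8), P2:S(8) | bus: BusRd
[9] P1: store L1 := 69 | P0:I, P1:M(69), P2:I | bus: BusUpgr
[10] P2: store L1 := 29 | P0:I, P1:I, P2:M(29) | bus: BusRdX,Flush
[11] P1: load  L2 | P0:S(60), P1:S(60), P2:I | bus: BusRd
[12] P0: load  L0 | P0:E(70), P1:I, P2:I | bus: BusRd
[13] P2: load  L1 | P0:I, P1:I, P2:M(29) | bus: none
[14] P0: store L1 := 83 | P0:M(83), P1:I, P2:I | bus: BusRdX,Flush
[15] P1: load  L2 | P0:S(60), P1:S(60), P2:I | bus: none
[16] P1: load  L1 | P0:O(83), P1:S(83), P2:I | bus: BusRd
[17] P1: store L0 := 89 | P0:I, P1:M(89), P2:I | bus: BusRdX
[18] P1: load  L1 | P0:O(83), P1:S(83), P2:I | bus: none
[19] P1: store L1 := 91 | P0:I, P1:M(91), P2:I | bus: BusUpgr,Flush
[20] P0: load  L0 | P0:S(89), P1:O(89), P2:I | bus: BusRd
[21] P2: load  L1 | P0:I, P1:O(91), P2:S(91) | bus: BusRd
[22] P0: store L2 := 29 | P0:M(29), P1:I, P2:I | bus: BusUpgr
[23] P1: store L0 := 25 | P0:I, P1:M(25), P2:I | bus: BusUpgr
[24] P1: load  L1 | P0:I, P1:O(91), P2:S(91) | bus: none
[25] P2: load  L1 | P0:I, P1:O(91), P2:S(91) | bus: none
[26] P0: store L1 := 71 | P0:M(71), P1:I, P2:I | bus: BusRdX,Flush

state = S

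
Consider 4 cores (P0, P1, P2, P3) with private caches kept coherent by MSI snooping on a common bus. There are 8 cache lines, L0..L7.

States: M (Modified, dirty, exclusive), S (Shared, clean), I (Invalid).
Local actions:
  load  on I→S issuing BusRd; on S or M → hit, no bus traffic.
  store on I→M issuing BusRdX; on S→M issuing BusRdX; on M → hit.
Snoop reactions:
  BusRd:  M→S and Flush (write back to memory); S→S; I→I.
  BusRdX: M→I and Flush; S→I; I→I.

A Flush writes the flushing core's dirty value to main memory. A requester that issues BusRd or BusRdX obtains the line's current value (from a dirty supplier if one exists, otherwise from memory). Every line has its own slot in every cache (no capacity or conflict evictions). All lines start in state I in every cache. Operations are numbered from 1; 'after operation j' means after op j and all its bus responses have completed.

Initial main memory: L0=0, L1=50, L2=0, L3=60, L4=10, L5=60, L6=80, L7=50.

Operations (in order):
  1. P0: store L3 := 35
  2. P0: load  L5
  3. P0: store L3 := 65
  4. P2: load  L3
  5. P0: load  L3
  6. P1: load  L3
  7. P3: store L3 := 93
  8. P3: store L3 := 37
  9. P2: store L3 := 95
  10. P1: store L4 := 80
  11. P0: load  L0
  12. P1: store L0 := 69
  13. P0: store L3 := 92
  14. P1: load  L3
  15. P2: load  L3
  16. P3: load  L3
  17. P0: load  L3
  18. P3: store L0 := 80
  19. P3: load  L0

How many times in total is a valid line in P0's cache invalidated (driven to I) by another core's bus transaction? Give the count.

invalidations = 2

  op1 P0: store L3 := 35 → M/I/I/I on L3; bus BusRdX; mem=60
  op2 P0: load  L5 → S/I/I/I on L5; bus BusRd; mem=60
  op3 P0: store L3 := 65 → M/I/I/I on L3; bus (none); mem=60
  op4 P2: load  L3 → S/I/S/I on L3; bus BusRd Flush; mem=65
  op5 P0: load  L3 → S/I/S/I on L3; bus (none); mem=65
  op6 P1: load  L3 → S/S/S/I on L3; bus BusRd; mem=65
  op7 P3: store L3 := 93 → I/I/I/M on L3; bus BusRdX; mem=65
  op8 P3: store L3 := 37 → I/I/I/M on L3; bus (none); mem=65
  op9 P2: store L3 := 95 → I/I/M/I on L3; bus BusRdX Flush; mem=37
  op10 P1: store L4 := 80 → I/M/I/I on L4; bus BusRdX; mem=10
  op11 P0: load  L0 → S/I/I/I on L0; bus BusRd; mem=0
  op12 P1: store L0 := 69 → I/M/I/I on L0; bus BusRdX; mem=0
  op13 P0: store L3 := 92 → M/I/I/I on L3; bus BusRdX Flush; mem=95
  op14 P1: load  L3 → S/S/I/I on L3; bus BusRd Flush; mem=92
  op15 P2: load  L3 → S/S/S/I on L3; bus BusRd; mem=92
  op16 P3: load  L3 → S/S/S/S on L3; bus BusRd; mem=92
  op17 P0: load  L3 → S/S/S/S on L3; bus (none); mem=92
  op18 P3: store L0 := 80 → I/I/I/M on L0; bus BusRdX Flush; mem=69
  op19 P3: load  L0 → I/I/I/M on L0; bus (none); mem=69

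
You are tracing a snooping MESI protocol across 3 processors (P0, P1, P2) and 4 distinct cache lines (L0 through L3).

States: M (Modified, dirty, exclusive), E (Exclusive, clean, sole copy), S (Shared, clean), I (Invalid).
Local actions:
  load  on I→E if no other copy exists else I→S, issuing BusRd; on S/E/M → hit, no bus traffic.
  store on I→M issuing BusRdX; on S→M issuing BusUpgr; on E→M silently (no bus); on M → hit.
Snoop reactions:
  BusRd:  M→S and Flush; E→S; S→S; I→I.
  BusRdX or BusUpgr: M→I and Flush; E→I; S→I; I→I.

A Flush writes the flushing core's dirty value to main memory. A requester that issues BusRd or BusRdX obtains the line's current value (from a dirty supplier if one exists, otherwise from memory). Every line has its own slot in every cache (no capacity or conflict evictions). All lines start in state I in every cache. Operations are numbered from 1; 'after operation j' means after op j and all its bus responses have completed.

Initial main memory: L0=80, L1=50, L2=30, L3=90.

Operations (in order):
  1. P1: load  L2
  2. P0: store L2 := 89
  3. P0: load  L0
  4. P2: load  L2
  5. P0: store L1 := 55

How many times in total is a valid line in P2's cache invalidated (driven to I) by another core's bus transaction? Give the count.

  op1 P1: load  L2 → I/E/I on L2; bus BusRd; mem=30
  op2 P0: store L2 := 89 → M/I/I on L2; bus BusRdX; mem=30
  op3 P0: load  L0 → E/I/I on L0; bus BusRd; mem=80
  op4 P2: load  L2 → S/I/S on L2; bus BusRd Flush; mem=89
  op5 P0: store L1 := 55 → M/I/I on L1; bus BusRdX; mem=50

invalidations = 0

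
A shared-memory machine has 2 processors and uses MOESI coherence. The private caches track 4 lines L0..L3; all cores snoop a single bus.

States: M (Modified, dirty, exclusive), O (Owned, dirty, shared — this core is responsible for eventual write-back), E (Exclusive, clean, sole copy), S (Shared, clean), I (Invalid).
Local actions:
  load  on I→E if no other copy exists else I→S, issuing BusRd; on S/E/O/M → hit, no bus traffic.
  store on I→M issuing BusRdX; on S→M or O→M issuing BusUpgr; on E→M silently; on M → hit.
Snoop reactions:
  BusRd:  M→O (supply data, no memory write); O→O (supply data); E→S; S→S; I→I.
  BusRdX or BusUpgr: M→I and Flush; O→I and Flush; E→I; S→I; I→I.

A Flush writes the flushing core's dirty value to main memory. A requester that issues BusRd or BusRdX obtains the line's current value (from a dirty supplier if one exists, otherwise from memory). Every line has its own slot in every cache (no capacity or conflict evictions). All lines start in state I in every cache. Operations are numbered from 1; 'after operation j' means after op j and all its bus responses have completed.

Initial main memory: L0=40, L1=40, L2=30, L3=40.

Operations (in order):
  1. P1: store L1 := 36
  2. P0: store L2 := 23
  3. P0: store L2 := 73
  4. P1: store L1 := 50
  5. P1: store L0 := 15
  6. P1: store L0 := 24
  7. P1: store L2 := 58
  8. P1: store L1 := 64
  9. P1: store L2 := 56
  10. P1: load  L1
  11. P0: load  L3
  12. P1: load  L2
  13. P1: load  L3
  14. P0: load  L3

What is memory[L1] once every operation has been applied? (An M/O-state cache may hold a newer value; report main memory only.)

  op1 P1: store L1 := 36 → I/M on L1; bus BusRdX; mem=40
  op2 P0: store L2 := 23 → M/I on L2; bus BusRdX; mem=30
  op3 P0: store L2 := 73 → M/I on L2; bus (none); mem=30
  op4 P1: store L1 := 50 → I/M on L1; bus (none); mem=40
  op5 P1: store L0 := 15 → I/M on L0; bus BusRdX; mem=40
  op6 P1: store L0 := 24 → I/M on L0; bus (none); mem=40
  op7 P1: store L2 := 58 → I/M on L2; bus BusRdX Flush; mem=73
  op8 P1: store L1 := 64 → I/M on L1; bus (none); mem=40
  op9 P1: store L2 := 56 → I/M on L2; bus (none); mem=73
  op10 P1: load  L1 → I/M on L1; bus (none); mem=40
  op11 P0: load  L3 → E/I on L3; bus BusRd; mem=40
  op12 P1: load  L2 → I/M on L2; bus (none); mem=73
  op13 P1: load  L3 → S/S on L3; bus BusRd; mem=40
  op14 P0: load  L3 → S/S on L3; bus (none); mem=40

memory[L1] = 40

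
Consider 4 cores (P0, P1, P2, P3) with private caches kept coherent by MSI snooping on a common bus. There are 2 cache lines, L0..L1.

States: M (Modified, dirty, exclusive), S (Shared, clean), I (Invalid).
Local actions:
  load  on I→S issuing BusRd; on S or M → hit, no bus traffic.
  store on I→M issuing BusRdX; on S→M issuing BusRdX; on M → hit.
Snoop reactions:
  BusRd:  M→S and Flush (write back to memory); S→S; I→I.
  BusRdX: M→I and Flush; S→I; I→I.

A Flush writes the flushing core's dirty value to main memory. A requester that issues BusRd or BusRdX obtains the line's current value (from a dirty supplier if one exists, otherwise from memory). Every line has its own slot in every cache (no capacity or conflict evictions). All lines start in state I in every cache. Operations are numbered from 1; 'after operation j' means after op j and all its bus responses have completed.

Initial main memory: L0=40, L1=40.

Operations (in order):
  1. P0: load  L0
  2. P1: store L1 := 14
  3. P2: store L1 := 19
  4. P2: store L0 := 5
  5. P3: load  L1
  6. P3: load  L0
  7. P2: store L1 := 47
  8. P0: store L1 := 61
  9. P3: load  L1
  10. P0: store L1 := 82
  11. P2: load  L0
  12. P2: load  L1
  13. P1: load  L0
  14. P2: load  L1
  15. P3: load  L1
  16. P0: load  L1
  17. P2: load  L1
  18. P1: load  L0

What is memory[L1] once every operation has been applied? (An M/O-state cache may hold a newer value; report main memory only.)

memory[L1] = 82

step 1: P0: load  L0  ⟶  SIII  (L0)  txn=BusRd  M[L0]=40
step 2: P1: store L1 := 14  ⟶  IMII  (L1)  txn=BusRdX  M[L1]=40
step 3: P2: store L1 := 19  ⟶  IIMI  (L1)  txn=BusRdX+Flush  M[L1]=14
step 4: P2: store L0 := 5  ⟶  IIMI  (L0)  txn=BusRdX  M[L0]=40
step 5: P3: load  L1  ⟶  IISS  (L1)  txn=BusRd+Flush  M[L1]=19
step 6: P3: load  L0  ⟶  IISS  (L0)  txn=BusRd+Flush  M[L0]=5
step 7: P2: store L1 := 47  ⟶  IIMI  (L1)  txn=BusRdX  M[L1]=19
step 8: P0: store L1 := 61  ⟶  MIII  (L1)  txn=BusRdX+Flush  M[L1]=47
step 9: P3: load  L1  ⟶  SIIS  (L1)  txn=BusRd+Flush  M[L1]=61
step 10: P0: store L1 := 82  ⟶  MIII  (L1)  txn=BusRdX  M[L1]=61
step 11: P2: load  L0  ⟶  IISS  (L0)  txn=∅  M[L0]=5
step 12: P2: load  L1  ⟶  SISI  (L1)  txn=BusRd+Flush  M[L1]=82
step 13: P1: load  L0  ⟶  ISSS  (L0)  txn=BusRd  M[L0]=5
step 14: P2: load  L1  ⟶  SISI  (L1)  txn=∅  M[L1]=82
step 15: P3: load  L1  ⟶  SISS  (L1)  txn=BusRd  M[L1]=82
step 16: P0: load  L1  ⟶  SISS  (L1)  txn=∅  M[L1]=82
step 17: P2: load  L1  ⟶  SISS  (L1)  txn=∅  M[L1]=82
step 18: P1: load  L0  ⟶  ISSS  (L0)  txn=∅  M[L0]=5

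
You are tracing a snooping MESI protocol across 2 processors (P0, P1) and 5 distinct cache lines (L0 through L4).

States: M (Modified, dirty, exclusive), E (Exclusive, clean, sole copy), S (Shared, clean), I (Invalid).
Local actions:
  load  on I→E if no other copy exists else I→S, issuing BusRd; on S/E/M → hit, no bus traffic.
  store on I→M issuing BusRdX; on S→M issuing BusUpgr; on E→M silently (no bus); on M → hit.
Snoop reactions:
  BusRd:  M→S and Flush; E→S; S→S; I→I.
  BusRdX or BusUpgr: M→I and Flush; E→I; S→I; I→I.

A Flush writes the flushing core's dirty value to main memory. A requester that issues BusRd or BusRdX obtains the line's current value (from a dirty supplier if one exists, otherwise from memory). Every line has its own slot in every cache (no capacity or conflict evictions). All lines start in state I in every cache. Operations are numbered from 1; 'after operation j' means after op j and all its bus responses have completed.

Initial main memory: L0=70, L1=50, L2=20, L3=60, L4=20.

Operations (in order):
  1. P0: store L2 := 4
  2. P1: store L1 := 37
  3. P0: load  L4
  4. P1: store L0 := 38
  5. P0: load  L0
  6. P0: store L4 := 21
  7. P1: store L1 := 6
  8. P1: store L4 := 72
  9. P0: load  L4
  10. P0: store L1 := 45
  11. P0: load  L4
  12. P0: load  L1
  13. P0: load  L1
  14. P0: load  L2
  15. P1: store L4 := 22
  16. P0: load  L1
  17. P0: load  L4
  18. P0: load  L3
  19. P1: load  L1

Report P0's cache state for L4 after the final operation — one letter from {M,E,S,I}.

state = S

step 1: P0: store L2 := 4  ⟶  MI  (L2)  txn=BusRdX  M[L2]=20
step 2: P1: store L1 := 37  ⟶  IM  (L1)  txn=BusRdX  M[L1]=50
step 3: P0: load  L4  ⟶  EI  (L4)  txn=BusRd  M[L4]=20
step 4: P1: store L0 := 38  ⟶  IM  (L0)  txn=BusRdX  M[L0]=70
step 5: P0: load  L0  ⟶  SS  (L0)  txn=BusRd+Flush  M[L0]=38
step 6: P0: store L4 := 21  ⟶  MI  (L4)  txn=∅  M[L4]=20
step 7: P1: store L1 := 6  ⟶  IM  (L1)  txn=∅  M[L1]=50
step 8: P1: store L4 := 72  ⟶  IM  (L4)  txn=BusRdX+Flush  M[L4]=21
step 9: P0: load  L4  ⟶  SS  (L4)  txn=BusRd+Flush  M[L4]=72
step 10: P0: store L1 := 45  ⟶  MI  (L1)  txn=BusRdX+Flush  M[L1]=6
step 11: P0: load  L4  ⟶  SS  (L4)  txn=∅  M[L4]=72
step 12: P0: load  L1  ⟶  MI  (L1)  txn=∅  M[L1]=6
step 13: P0: load  L1  ⟶  MI  (L1)  txn=∅  M[L1]=6
step 14: P0: load  L2  ⟶  MI  (L2)  txn=∅  M[L2]=20
step 15: P1: store L4 := 22  ⟶  IM  (L4)  txn=BusUpgr  M[L4]=72
step 16: P0: load  L1  ⟶  MI  (L1)  txn=∅  M[L1]=6
step 17: P0: load  L4  ⟶  SS  (L4)  txn=BusRd+Flush  M[L4]=22
step 18: P0: load  L3  ⟶  EI  (L3)  txn=BusRd  M[L3]=60
step 19: P1: load  L1  ⟶  SS  (L1)  txn=BusRd+Flush  M[L1]=45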